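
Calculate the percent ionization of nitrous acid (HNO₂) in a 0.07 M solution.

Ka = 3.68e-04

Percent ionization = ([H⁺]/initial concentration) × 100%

Using Ka equilibrium: x² + Ka×x - Ka×C = 0. Solving: [H⁺] = 4.8948e-03. Percent = (4.8948e-03/0.07) × 100

Percent ionization = 6.99%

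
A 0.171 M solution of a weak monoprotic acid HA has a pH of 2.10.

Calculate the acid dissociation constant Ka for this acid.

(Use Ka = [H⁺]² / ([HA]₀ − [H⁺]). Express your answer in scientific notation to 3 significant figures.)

[H⁺] = 10^(−pH) = 10^(−2.10) = 7.943e-03 M. For HA ⇌ H⁺ + A⁻, Ka = [H⁺][A⁻]/[HA] = [H⁺]² / ([HA]₀ − [H⁺]) = (7.943e-03)² / (0.171 − 7.943e-03) = 3.87e-04.

K_a = 3.87e-04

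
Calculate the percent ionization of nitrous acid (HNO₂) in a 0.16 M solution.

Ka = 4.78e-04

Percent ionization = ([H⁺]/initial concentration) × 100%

Using Ka equilibrium: x² + Ka×x - Ka×C = 0. Solving: [H⁺] = 8.5095e-03. Percent = (8.5095e-03/0.16) × 100

Percent ionization = 5.32%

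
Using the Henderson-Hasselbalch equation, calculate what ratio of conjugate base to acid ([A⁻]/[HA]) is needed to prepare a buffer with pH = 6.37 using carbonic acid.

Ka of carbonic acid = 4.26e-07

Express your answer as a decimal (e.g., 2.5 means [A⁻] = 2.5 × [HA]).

pKa = -log(4.26e-07) = 6.3706. pH = pKa + log([A⁻]/[HA]), so log([A⁻]/[HA]) = pH − pKa = 6.37 − 6.3706 = -0.0006. [A⁻]/[HA] = 10^(-0.0006) = 0.999

[A⁻]/[HA] = 0.999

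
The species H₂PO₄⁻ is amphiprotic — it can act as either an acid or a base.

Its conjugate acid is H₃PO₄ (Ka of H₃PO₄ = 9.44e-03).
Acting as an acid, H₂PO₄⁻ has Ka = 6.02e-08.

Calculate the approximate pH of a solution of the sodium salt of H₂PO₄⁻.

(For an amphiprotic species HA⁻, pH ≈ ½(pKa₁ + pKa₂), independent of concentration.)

pKa₁ = -log(9.44e-03) = 2.03; pKa₂ = -log(6.02e-08) = 7.22. For an amphiprotic species, pH ≈ ½(pKa₁ + pKa₂) = ½(2.03 + 7.22) = 4.62.

pH = 4.62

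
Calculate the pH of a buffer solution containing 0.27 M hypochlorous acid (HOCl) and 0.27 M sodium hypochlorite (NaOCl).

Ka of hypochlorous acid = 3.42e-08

pKa = -log(3.42e-08) = 7.47. pH = pKa + log([A⁻]/[HA]) = 7.47 + log(0.27/0.27)

pH = 7.47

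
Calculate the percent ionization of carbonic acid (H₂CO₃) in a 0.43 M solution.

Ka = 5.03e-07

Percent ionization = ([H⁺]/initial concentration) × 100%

Using Ka equilibrium: x² + Ka×x - Ka×C = 0. Solving: [H⁺] = 4.6482e-04. Percent = (4.6482e-04/0.43) × 100

Percent ionization = 0.108%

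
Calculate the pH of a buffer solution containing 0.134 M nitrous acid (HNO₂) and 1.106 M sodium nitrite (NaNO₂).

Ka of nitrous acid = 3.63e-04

pKa = -log(3.63e-04) = 3.44. pH = pKa + log([A⁻]/[HA]) = 3.44 + log(1.106/0.134)

pH = 4.36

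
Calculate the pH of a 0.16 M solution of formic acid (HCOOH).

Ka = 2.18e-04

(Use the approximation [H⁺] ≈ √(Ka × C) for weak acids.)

[H⁺] = √(Ka × C) = √(2.18e-04 × 0.16) = 5.9059e-03. pH = -log(5.9059e-03)

pH = 2.23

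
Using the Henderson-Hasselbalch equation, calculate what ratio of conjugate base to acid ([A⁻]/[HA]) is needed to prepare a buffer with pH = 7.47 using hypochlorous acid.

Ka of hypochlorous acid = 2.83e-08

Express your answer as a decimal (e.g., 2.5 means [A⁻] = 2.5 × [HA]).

pKa = -log(2.83e-08) = 7.5482. pH = pKa + log([A⁻]/[HA]), so log([A⁻]/[HA]) = pH − pKa = 7.47 − 7.5482 = -0.0782. [A⁻]/[HA] = 10^(-0.0782) = 0.835

[A⁻]/[HA] = 0.835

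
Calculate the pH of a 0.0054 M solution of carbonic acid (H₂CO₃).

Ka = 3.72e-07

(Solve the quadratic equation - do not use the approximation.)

x² + Ka×x - Ka×C = 0. Using quadratic formula: [H⁺] = 4.4634e-05

pH = 4.35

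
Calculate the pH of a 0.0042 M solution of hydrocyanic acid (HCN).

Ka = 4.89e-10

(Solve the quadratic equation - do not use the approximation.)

x² + Ka×x - Ka×C = 0. Using quadratic formula: [H⁺] = 1.4329e-06

pH = 5.84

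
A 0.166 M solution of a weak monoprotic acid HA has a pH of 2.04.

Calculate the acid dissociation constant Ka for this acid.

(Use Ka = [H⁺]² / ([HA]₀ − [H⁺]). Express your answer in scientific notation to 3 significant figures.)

[H⁺] = 10^(−pH) = 10^(−2.04) = 9.120e-03 M. For HA ⇌ H⁺ + A⁻, Ka = [H⁺][A⁻]/[HA] = [H⁺]² / ([HA]₀ − [H⁺]) = (9.120e-03)² / (0.166 − 9.120e-03) = 5.30e-04.

K_a = 5.30e-04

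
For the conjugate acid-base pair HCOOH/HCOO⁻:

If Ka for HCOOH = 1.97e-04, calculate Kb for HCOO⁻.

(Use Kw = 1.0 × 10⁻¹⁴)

For a conjugate pair Ka × Kb = Kw, so Kb = Kw/Ka = 1.0 × 10⁻¹⁴ / 1.97e-04 = 5.08e-11.

K_b = 5.08e-11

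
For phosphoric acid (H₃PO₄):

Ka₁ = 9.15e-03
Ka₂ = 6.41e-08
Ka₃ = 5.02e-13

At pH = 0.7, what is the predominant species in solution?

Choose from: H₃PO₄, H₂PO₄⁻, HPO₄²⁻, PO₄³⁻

pKa₁ = 2.04, pKa₂ = 7.19, pKa₃ = 12.30. For a polyprotic acid the predominant species crosses at each pKa: below pKa_n the protonated form dominates, above it the deprotonated form does. At pH = 0.7, the predominant species is H₃PO₄.

H₃PO₄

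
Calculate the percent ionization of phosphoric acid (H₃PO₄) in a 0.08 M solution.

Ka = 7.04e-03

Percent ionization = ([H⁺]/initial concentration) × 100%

Using Ka equilibrium: x² + Ka×x - Ka×C = 0. Solving: [H⁺] = 2.0471e-02. Percent = (2.0471e-02/0.08) × 100

Percent ionization = 25.6%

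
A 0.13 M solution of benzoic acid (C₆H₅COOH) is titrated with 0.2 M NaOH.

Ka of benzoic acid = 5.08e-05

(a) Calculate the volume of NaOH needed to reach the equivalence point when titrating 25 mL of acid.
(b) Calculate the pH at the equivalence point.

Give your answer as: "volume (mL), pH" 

moles acid = 0.13 × 25/1000 = 0.00325 mol; V_base = moles/0.2 × 1000 = 16.2 mL. At equivalence only the conjugate base is present: [A⁻] = 0.00325/0.041 = 7.8788e-02 M. Kb = Kw/Ka = 1.97e-10; [OH⁻] = √(Kb × [A⁻]) = 3.9382e-06; pOH = 5.40; pH = 14 - pOH = 8.60.

V = 16.2 mL, pH = 8.60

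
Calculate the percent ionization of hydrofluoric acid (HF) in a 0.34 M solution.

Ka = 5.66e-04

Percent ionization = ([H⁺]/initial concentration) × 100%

Using Ka equilibrium: x² + Ka×x - Ka×C = 0. Solving: [H⁺] = 1.3592e-02. Percent = (1.3592e-02/0.34) × 100

Percent ionization = 4%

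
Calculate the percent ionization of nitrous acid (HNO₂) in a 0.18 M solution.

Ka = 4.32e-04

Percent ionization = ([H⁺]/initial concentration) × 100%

Using Ka equilibrium: x² + Ka×x - Ka×C = 0. Solving: [H⁺] = 8.6048e-03. Percent = (8.6048e-03/0.18) × 100

Percent ionization = 4.78%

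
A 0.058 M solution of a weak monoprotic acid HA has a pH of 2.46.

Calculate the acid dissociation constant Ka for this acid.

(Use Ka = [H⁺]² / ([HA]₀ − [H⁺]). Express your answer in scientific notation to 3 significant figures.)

[H⁺] = 10^(−pH) = 10^(−2.46) = 3.467e-03 M. For HA ⇌ H⁺ + A⁻, Ka = [H⁺][A⁻]/[HA] = [H⁺]² / ([HA]₀ − [H⁺]) = (3.467e-03)² / (0.058 − 3.467e-03) = 2.20e-04.

K_a = 2.20e-04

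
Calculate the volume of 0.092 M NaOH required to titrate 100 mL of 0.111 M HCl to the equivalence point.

At equivalence: moles acid = moles base. moles HCl = 0.111 × 100/1000 = 0.0111 mol. V_base = moles / 0.092 × 1000 = 120.7 mL.

V_{base} = 120.7 mL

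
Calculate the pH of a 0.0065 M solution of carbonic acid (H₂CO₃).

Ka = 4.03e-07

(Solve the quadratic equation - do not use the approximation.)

x² + Ka×x - Ka×C = 0. Using quadratic formula: [H⁺] = 5.0980e-05

pH = 4.29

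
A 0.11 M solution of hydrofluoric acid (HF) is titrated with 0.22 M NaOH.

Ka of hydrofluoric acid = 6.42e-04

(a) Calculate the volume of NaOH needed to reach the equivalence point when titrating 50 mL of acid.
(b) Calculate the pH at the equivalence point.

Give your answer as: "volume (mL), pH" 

moles acid = 0.11 × 50/1000 = 0.0055 mol; V_base = moles/0.22 × 1000 = 25.0 mL. At equivalence only the conjugate base is present: [A⁻] = 0.0055/0.075 = 7.3333e-02 M. Kb = Kw/Ka = 1.56e-11; [OH⁻] = √(Kb × [A⁻]) = 1.0688e-06; pOH = 5.97; pH = 14 - pOH = 8.03.

V = 25.0 mL, pH = 8.03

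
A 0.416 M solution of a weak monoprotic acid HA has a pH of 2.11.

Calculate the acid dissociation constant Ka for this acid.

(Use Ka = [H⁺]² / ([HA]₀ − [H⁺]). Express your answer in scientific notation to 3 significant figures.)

[H⁺] = 10^(−pH) = 10^(−2.11) = 7.762e-03 M. For HA ⇌ H⁺ + A⁻, Ka = [H⁺][A⁻]/[HA] = [H⁺]² / ([HA]₀ − [H⁺]) = (7.762e-03)² / (0.416 − 7.762e-03) = 1.48e-04.

K_a = 1.48e-04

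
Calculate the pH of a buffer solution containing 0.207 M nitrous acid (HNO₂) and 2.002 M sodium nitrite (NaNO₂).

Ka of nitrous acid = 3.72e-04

pKa = -log(3.72e-04) = 3.43. pH = pKa + log([A⁻]/[HA]) = 3.43 + log(2.002/0.207)

pH = 4.41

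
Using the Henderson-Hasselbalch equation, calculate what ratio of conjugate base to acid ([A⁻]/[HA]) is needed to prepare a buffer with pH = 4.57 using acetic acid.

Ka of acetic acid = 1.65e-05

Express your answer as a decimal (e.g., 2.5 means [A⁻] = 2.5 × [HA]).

pKa = -log(1.65e-05) = 4.7825. pH = pKa + log([A⁻]/[HA]), so log([A⁻]/[HA]) = pH − pKa = 4.57 − 4.7825 = -0.2125. [A⁻]/[HA] = 10^(-0.2125) = 0.613

[A⁻]/[HA] = 0.613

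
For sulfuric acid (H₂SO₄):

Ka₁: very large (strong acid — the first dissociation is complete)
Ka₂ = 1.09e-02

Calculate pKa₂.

pKa₂ = -log(Ka₂) = -log(1.09e-02) = 1.96.

pK_{a2} = 1.96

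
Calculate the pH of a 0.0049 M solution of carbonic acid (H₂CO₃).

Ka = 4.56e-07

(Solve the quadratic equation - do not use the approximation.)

x² + Ka×x - Ka×C = 0. Using quadratic formula: [H⁺] = 4.7042e-05

pH = 4.33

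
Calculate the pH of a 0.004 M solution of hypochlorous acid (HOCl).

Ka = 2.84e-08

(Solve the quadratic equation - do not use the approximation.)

x² + Ka×x - Ka×C = 0. Using quadratic formula: [H⁺] = 1.0644e-05

pH = 4.97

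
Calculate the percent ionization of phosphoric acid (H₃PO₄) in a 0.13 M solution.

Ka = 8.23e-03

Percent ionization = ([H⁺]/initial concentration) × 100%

Using Ka equilibrium: x² + Ka×x - Ka×C = 0. Solving: [H⁺] = 2.8852e-02. Percent = (2.8852e-02/0.13) × 100

Percent ionization = 22.2%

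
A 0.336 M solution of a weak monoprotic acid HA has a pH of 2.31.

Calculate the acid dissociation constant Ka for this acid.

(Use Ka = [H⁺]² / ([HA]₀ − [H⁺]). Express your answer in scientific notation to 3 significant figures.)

[H⁺] = 10^(−pH) = 10^(−2.31) = 4.898e-03 M. For HA ⇌ H⁺ + A⁻, Ka = [H⁺][A⁻]/[HA] = [H⁺]² / ([HA]₀ − [H⁺]) = (4.898e-03)² / (0.336 − 4.898e-03) = 7.24e-05.

K_a = 7.24e-05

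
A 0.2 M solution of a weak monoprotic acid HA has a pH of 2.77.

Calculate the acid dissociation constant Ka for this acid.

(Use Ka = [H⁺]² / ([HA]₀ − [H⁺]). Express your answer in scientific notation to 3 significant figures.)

[H⁺] = 10^(−pH) = 10^(−2.77) = 1.698e-03 M. For HA ⇌ H⁺ + A⁻, Ka = [H⁺][A⁻]/[HA] = [H⁺]² / ([HA]₀ − [H⁺]) = (1.698e-03)² / (0.2 − 1.698e-03) = 1.45e-05.

K_a = 1.45e-05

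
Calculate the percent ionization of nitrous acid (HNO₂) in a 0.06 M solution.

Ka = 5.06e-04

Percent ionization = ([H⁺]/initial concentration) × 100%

Using Ka equilibrium: x² + Ka×x - Ka×C = 0. Solving: [H⁺] = 5.2628e-03. Percent = (5.2628e-03/0.06) × 100

Percent ionization = 8.77%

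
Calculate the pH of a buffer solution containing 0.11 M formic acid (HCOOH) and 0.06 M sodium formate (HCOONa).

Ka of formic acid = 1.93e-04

pKa = -log(1.93e-04) = 3.71. pH = pKa + log([A⁻]/[HA]) = 3.71 + log(0.06/0.11)

pH = 3.45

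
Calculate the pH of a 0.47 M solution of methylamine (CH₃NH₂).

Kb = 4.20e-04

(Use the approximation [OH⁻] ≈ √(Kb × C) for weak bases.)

[OH⁻] = √(Kb × C) = √(4.20e-04 × 0.47) = 1.4050e-02. pOH = 1.85, pH = 14 - pOH

pH = 12.15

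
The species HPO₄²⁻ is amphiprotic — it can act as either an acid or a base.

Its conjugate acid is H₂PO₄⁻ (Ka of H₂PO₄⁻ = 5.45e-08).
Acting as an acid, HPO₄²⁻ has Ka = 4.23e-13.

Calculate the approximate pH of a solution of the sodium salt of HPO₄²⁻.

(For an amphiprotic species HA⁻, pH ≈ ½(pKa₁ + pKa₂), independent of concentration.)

pKa₁ = -log(5.45e-08) = 7.26; pKa₂ = -log(4.23e-13) = 12.37. For an amphiprotic species, pH ≈ ½(pKa₁ + pKa₂) = ½(7.26 + 12.37) = 9.82.

pH = 9.82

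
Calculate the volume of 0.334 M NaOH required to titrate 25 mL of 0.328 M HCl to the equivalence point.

At equivalence: moles acid = moles base. moles HCl = 0.328 × 25/1000 = 0.0082 mol. V_base = moles / 0.334 × 1000 = 24.6 mL.

V_{base} = 24.6 mL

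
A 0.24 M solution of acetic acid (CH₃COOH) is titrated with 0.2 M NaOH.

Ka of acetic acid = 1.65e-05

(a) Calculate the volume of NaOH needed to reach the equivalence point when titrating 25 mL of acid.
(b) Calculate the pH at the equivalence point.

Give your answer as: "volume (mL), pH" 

moles acid = 0.24 × 25/1000 = 0.006 mol; V_base = moles/0.2 × 1000 = 30.0 mL. At equivalence only the conjugate base is present: [A⁻] = 0.006/0.055 = 1.0909e-01 M. Kb = Kw/Ka = 6.06e-10; [OH⁻] = √(Kb × [A⁻]) = 8.1312e-06; pOH = 5.09; pH = 14 - pOH = 8.91.

V = 30.0 mL, pH = 8.91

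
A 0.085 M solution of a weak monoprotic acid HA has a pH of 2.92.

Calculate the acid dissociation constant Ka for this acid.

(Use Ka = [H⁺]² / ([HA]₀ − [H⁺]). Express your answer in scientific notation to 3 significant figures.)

[H⁺] = 10^(−pH) = 10^(−2.92) = 1.202e-03 M. For HA ⇌ H⁺ + A⁻, Ka = [H⁺][A⁻]/[HA] = [H⁺]² / ([HA]₀ − [H⁺]) = (1.202e-03)² / (0.085 − 1.202e-03) = 1.72e-05.

K_a = 1.72e-05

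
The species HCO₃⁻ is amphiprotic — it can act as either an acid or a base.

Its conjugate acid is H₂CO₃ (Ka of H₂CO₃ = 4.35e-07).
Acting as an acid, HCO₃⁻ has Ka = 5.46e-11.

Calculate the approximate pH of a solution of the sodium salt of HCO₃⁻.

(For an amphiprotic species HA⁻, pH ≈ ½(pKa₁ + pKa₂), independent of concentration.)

pKa₁ = -log(4.35e-07) = 6.36; pKa₂ = -log(5.46e-11) = 10.26. For an amphiprotic species, pH ≈ ½(pKa₁ + pKa₂) = ½(6.36 + 10.26) = 8.31.

pH = 8.31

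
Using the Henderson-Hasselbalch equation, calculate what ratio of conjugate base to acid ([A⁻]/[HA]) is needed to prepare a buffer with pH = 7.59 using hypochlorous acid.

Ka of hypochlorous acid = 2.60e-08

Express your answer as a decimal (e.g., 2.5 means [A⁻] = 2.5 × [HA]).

pKa = -log(2.60e-08) = 7.5850. pH = pKa + log([A⁻]/[HA]), so log([A⁻]/[HA]) = pH − pKa = 7.59 − 7.5850 = 0.0050. [A⁻]/[HA] = 10^(0.0050) = 1.01

[A⁻]/[HA] = 1.01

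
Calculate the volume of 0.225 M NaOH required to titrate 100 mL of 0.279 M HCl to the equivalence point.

At equivalence: moles acid = moles base. moles HCl = 0.279 × 100/1000 = 0.0279 mol. V_base = moles / 0.225 × 1000 = 124.0 mL.

V_{base} = 124.0 mL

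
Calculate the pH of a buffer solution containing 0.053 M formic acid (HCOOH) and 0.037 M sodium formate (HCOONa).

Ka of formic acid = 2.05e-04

pKa = -log(2.05e-04) = 3.69. pH = pKa + log([A⁻]/[HA]) = 3.69 + log(0.037/0.053)

pH = 3.53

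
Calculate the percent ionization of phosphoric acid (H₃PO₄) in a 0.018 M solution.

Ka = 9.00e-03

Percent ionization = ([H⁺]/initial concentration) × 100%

Using Ka equilibrium: x² + Ka×x - Ka×C = 0. Solving: [H⁺] = 9.0000e-03. Percent = (9.0000e-03/0.018) × 100

Percent ionization = 50%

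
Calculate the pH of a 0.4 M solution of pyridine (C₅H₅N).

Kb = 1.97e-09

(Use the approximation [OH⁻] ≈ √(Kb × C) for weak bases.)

[OH⁻] = √(Kb × C) = √(1.97e-09 × 0.4) = 2.8071e-05. pOH = 4.55, pH = 14 - pOH

pH = 9.45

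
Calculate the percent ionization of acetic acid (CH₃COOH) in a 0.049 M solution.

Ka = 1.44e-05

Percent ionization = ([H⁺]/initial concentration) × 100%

Using Ka equilibrium: x² + Ka×x - Ka×C = 0. Solving: [H⁺] = 8.3283e-04. Percent = (8.3283e-04/0.049) × 100

Percent ionization = 1.7%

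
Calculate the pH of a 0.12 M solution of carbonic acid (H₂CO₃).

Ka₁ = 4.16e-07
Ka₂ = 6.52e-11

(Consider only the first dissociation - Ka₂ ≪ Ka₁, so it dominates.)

First dissociation dominates. From Ka₁ = [H⁺][HA⁻]/[H₂A], x² + Ka₁·x − Ka₁·C = 0 with C = 0.12 M and Ka₁ = 4.16e-07. Solving: [H⁺] = (−Ka₁ + √(Ka₁² + 4·Ka₁·C)) / 2 = 2.2322e-04 M. pH = -log(2.2322e-04) = 3.65.

pH = 3.65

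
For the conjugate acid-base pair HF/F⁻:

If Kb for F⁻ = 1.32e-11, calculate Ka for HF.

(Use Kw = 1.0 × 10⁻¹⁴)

For a conjugate pair Ka × Kb = Kw, so Ka = Kw/Kb = 1.0 × 10⁻¹⁴ / 1.32e-11 = 7.58e-04.

K_a = 7.58e-04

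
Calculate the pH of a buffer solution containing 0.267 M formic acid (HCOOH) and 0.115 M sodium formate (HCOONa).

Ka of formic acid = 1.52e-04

pKa = -log(1.52e-04) = 3.82. pH = pKa + log([A⁻]/[HA]) = 3.82 + log(0.115/0.267)

pH = 3.45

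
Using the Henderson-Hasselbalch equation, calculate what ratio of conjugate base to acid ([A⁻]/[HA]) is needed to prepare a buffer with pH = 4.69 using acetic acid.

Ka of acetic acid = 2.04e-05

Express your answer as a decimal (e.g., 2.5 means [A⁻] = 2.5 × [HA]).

pKa = -log(2.04e-05) = 4.6904. pH = pKa + log([A⁻]/[HA]), so log([A⁻]/[HA]) = pH − pKa = 4.69 − 4.6904 = -0.0004. [A⁻]/[HA] = 10^(-0.0004) = 0.999

[A⁻]/[HA] = 0.999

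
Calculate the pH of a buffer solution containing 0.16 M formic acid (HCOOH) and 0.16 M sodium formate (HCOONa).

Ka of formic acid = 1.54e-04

pKa = -log(1.54e-04) = 3.81. pH = pKa + log([A⁻]/[HA]) = 3.81 + log(0.16/0.16)

pH = 3.81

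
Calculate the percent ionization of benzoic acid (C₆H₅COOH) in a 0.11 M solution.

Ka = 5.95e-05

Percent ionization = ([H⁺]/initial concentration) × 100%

Using Ka equilibrium: x² + Ka×x - Ka×C = 0. Solving: [H⁺] = 2.5287e-03. Percent = (2.5287e-03/0.11) × 100

Percent ionization = 2.3%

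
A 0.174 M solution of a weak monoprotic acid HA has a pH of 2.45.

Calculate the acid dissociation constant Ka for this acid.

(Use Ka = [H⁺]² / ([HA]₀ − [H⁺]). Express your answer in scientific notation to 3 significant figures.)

[H⁺] = 10^(−pH) = 10^(−2.45) = 3.548e-03 M. For HA ⇌ H⁺ + A⁻, Ka = [H⁺][A⁻]/[HA] = [H⁺]² / ([HA]₀ − [H⁺]) = (3.548e-03)² / (0.174 − 3.548e-03) = 7.39e-05.

K_a = 7.39e-05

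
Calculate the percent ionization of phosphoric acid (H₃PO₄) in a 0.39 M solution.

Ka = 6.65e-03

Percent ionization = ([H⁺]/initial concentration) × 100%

Using Ka equilibrium: x² + Ka×x - Ka×C = 0. Solving: [H⁺] = 4.7710e-02. Percent = (4.7710e-02/0.39) × 100

Percent ionization = 12.2%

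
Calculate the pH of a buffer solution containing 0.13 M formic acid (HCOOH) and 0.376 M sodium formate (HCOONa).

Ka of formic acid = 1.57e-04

pKa = -log(1.57e-04) = 3.80. pH = pKa + log([A⁻]/[HA]) = 3.80 + log(0.376/0.13)

pH = 4.27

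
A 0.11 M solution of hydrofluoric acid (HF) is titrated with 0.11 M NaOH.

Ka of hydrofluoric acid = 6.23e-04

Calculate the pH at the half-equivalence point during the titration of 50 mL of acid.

At half-equivalence [HA] = [A⁻], so Henderson-Hasselbalch gives pH = pKa = -log(6.23e-04) = 3.21.

pH = pKa = 3.21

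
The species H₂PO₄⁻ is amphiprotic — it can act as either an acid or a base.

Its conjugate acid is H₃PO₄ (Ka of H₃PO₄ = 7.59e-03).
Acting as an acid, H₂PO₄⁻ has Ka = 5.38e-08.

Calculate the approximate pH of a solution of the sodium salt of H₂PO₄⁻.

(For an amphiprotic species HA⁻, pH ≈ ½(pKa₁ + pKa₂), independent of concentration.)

pKa₁ = -log(7.59e-03) = 2.12; pKa₂ = -log(5.38e-08) = 7.27. For an amphiprotic species, pH ≈ ½(pKa₁ + pKa₂) = ½(2.12 + 7.27) = 4.69.

pH = 4.69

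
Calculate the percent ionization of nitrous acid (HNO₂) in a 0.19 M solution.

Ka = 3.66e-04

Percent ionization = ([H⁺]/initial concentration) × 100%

Using Ka equilibrium: x² + Ka×x - Ka×C = 0. Solving: [H⁺] = 8.1581e-03. Percent = (8.1581e-03/0.19) × 100

Percent ionization = 4.29%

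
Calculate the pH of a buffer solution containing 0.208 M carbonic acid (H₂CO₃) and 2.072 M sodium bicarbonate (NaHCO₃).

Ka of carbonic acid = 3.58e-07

pKa = -log(3.58e-07) = 6.45. pH = pKa + log([A⁻]/[HA]) = 6.45 + log(2.072/0.208)

pH = 7.44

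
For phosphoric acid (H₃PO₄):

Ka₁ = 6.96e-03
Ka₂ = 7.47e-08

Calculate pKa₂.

pKa₂ = -log(Ka₂) = -log(7.47e-08) = 7.13.

pK_{a2} = 7.13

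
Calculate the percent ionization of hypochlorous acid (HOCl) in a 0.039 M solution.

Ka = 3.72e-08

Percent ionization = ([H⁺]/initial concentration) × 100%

Using Ka equilibrium: x² + Ka×x - Ka×C = 0. Solving: [H⁺] = 3.8071e-05. Percent = (3.8071e-05/0.039) × 100

Percent ionization = 0.0976%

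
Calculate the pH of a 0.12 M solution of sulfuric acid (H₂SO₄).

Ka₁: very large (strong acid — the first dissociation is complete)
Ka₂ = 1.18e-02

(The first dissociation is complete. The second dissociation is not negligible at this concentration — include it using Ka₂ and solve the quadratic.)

First dissociation is complete: [H⁺]₀ = [HSO₄⁻]₀ = C = 0.12 M. Second dissociation HSO₄⁻ ⇌ H⁺ + SO₄²⁻: let x = [SO₄²⁻]. Ka₂ = (C + x)·x / (C − x) = 1.18e-02 → x² + (C + Ka₂)·x − Ka₂·C = 0 → x² + 0.13180·x − 1.416e-03 = 0. x = (−0.13180 + √(0.13180² + 4 × 1.416e-03)) / 2 = 9.9868e-03 M. [H⁺] = C + x = 0.12 + 9.9868e-03 = 1.2999e-01 M. pH = -log(1.2999e-01) = 0.89.

pH = 0.89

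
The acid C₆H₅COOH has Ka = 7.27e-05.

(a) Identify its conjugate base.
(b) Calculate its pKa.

(a) The conjugate base is formed by removing one H⁺ from C₆H₅COOH, giving C₆H₅COO⁻. (b) pKa = -log(Ka) = -log(7.27e-05) = 4.14.

Conjugate base: C₆H₅COO⁻; pK_a = 4.14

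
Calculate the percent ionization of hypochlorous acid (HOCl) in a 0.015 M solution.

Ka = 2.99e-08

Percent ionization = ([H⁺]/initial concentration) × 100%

Using Ka equilibrium: x² + Ka×x - Ka×C = 0. Solving: [H⁺] = 2.1163e-05. Percent = (2.1163e-05/0.015) × 100

Percent ionization = 0.141%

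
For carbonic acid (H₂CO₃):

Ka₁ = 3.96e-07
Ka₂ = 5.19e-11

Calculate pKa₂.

pKa₂ = -log(Ka₂) = -log(5.19e-11) = 10.28.

pK_{a2} = 10.28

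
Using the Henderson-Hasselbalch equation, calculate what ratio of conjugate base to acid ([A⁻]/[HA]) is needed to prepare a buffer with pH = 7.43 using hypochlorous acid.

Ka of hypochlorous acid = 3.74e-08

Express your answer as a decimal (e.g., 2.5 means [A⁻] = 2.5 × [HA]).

pKa = -log(3.74e-08) = 7.4271. pH = pKa + log([A⁻]/[HA]), so log([A⁻]/[HA]) = pH − pKa = 7.43 − 7.4271 = 0.0029. [A⁻]/[HA] = 10^(0.0029) = 1.01

[A⁻]/[HA] = 1.01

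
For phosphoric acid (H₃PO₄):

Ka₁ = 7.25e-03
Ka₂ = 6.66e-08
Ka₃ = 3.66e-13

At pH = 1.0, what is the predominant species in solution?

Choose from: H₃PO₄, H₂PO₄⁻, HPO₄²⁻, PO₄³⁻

pKa₁ = 2.14, pKa₂ = 7.18, pKa₃ = 12.44. For a polyprotic acid the predominant species crosses at each pKa: below pKa_n the protonated form dominates, above it the deprotonated form does. At pH = 1.0, the predominant species is H₃PO₄.

H₃PO₄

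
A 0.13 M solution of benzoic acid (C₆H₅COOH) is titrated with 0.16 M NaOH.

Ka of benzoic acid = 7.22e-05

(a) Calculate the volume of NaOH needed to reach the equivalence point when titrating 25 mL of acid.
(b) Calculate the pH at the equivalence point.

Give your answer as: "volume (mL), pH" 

moles acid = 0.13 × 25/1000 = 0.00325 mol; V_base = moles/0.16 × 1000 = 20.3 mL. At equivalence only the conjugate base is present: [A⁻] = 0.00325/0.045 = 7.1724e-02 M. Kb = Kw/Ka = 1.39e-10; [OH⁻] = √(Kb × [A⁻]) = 3.1518e-06; pOH = 5.50; pH = 14 - pOH = 8.50.

V = 20.3 mL, pH = 8.50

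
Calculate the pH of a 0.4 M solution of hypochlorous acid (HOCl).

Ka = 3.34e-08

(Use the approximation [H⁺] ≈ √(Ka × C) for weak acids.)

[H⁺] = √(Ka × C) = √(3.34e-08 × 0.4) = 1.1559e-04. pH = -log(1.1559e-04)

pH = 3.94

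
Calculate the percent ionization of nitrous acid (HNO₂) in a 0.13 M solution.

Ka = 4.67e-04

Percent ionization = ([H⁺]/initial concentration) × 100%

Using Ka equilibrium: x² + Ka×x - Ka×C = 0. Solving: [H⁺] = 7.5617e-03. Percent = (7.5617e-03/0.13) × 100

Percent ionization = 5.82%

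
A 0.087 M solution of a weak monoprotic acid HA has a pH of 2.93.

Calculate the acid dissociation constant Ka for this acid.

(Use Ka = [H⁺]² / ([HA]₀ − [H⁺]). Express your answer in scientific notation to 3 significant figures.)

[H⁺] = 10^(−pH) = 10^(−2.93) = 1.175e-03 M. For HA ⇌ H⁺ + A⁻, Ka = [H⁺][A⁻]/[HA] = [H⁺]² / ([HA]₀ − [H⁺]) = (1.175e-03)² / (0.087 − 1.175e-03) = 1.61e-05.

K_a = 1.61e-05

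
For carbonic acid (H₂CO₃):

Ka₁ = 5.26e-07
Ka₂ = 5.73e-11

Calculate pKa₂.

pKa₂ = -log(Ka₂) = -log(5.73e-11) = 10.24.

pK_{a2} = 10.24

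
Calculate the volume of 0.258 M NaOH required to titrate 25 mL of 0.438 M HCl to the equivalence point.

At equivalence: moles acid = moles base. moles HCl = 0.438 × 25/1000 = 0.01095 mol. V_base = moles / 0.258 × 1000 = 42.4 mL.

V_{base} = 42.4 mL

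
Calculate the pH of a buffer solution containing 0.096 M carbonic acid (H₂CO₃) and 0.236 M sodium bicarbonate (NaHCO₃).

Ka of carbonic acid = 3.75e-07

pKa = -log(3.75e-07) = 6.43. pH = pKa + log([A⁻]/[HA]) = 6.43 + log(0.236/0.096)

pH = 6.82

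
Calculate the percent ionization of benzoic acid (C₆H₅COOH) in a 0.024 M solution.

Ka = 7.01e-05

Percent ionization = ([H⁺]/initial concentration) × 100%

Using Ka equilibrium: x² + Ka×x - Ka×C = 0. Solving: [H⁺] = 1.2625e-03. Percent = (1.2625e-03/0.024) × 100

Percent ionization = 5.26%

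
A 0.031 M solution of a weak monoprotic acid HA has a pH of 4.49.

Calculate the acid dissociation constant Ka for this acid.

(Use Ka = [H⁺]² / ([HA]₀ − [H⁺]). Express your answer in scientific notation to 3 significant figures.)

[H⁺] = 10^(−pH) = 10^(−4.49) = 3.236e-05 M. For HA ⇌ H⁺ + A⁻, Ka = [H⁺][A⁻]/[HA] = [H⁺]² / ([HA]₀ − [H⁺]) = (3.236e-05)² / (0.031 − 3.236e-05) = 3.38e-08.

K_a = 3.38e-08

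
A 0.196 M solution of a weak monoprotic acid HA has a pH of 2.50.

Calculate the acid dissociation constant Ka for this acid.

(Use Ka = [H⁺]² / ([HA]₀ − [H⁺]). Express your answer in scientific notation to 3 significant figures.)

[H⁺] = 10^(−pH) = 10^(−2.50) = 3.162e-03 M. For HA ⇌ H⁺ + A⁻, Ka = [H⁺][A⁻]/[HA] = [H⁺]² / ([HA]₀ − [H⁺]) = (3.162e-03)² / (0.196 − 3.162e-03) = 5.19e-05.

K_a = 5.19e-05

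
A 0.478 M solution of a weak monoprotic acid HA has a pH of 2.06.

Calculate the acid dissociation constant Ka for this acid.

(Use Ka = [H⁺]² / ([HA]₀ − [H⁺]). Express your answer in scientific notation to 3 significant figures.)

[H⁺] = 10^(−pH) = 10^(−2.06) = 8.710e-03 M. For HA ⇌ H⁺ + A⁻, Ka = [H⁺][A⁻]/[HA] = [H⁺]² / ([HA]₀ − [H⁺]) = (8.710e-03)² / (0.478 − 8.710e-03) = 1.62e-04.

K_a = 1.62e-04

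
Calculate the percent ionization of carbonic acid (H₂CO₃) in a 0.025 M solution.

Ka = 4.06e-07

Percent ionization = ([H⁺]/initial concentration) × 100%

Using Ka equilibrium: x² + Ka×x - Ka×C = 0. Solving: [H⁺] = 1.0054e-04. Percent = (1.0054e-04/0.025) × 100

Percent ionization = 0.402%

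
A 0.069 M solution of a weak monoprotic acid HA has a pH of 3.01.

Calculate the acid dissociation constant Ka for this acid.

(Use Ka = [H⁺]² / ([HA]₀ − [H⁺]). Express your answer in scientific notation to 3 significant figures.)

[H⁺] = 10^(−pH) = 10^(−3.01) = 9.772e-04 M. For HA ⇌ H⁺ + A⁻, Ka = [H⁺][A⁻]/[HA] = [H⁺]² / ([HA]₀ − [H⁺]) = (9.772e-04)² / (0.069 − 9.772e-04) = 1.40e-05.

K_a = 1.40e-05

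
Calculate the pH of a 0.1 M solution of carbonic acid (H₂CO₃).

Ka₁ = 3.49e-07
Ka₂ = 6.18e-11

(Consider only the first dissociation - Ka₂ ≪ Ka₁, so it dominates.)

First dissociation dominates. From Ka₁ = [H⁺][HA⁻]/[H₂A], x² + Ka₁·x − Ka₁·C = 0 with C = 0.1 M and Ka₁ = 3.49e-07. Solving: [H⁺] = (−Ka₁ + √(Ka₁² + 4·Ka₁·C)) / 2 = 1.8664e-04 M. pH = -log(1.8664e-04) = 3.73.

pH = 3.73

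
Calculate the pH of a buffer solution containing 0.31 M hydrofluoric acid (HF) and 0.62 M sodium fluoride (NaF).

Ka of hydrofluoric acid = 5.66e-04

pKa = -log(5.66e-04) = 3.25. pH = pKa + log([A⁻]/[HA]) = 3.25 + log(0.62/0.31)

pH = 3.55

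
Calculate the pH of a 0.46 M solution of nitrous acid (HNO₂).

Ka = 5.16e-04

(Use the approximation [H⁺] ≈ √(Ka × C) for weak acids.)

[H⁺] = √(Ka × C) = √(5.16e-04 × 0.46) = 1.5406e-02. pH = -log(1.5406e-02)

pH = 1.81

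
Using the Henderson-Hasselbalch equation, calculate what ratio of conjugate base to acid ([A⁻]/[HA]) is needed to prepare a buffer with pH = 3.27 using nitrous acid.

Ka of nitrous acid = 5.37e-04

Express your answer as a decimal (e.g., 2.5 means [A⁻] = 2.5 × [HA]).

pKa = -log(5.37e-04) = 3.2700. pH = pKa + log([A⁻]/[HA]), so log([A⁻]/[HA]) = pH − pKa = 3.27 − 3.2700 = -0.0000. [A⁻]/[HA] = 10^(-0.0000) = 1.00

[A⁻]/[HA] = 1.00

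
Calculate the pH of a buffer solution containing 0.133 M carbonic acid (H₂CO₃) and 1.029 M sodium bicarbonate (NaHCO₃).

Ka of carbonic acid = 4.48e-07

pKa = -log(4.48e-07) = 6.35. pH = pKa + log([A⁻]/[HA]) = 6.35 + log(1.029/0.133)

pH = 7.24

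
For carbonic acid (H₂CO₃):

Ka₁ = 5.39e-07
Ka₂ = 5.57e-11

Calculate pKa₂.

pKa₂ = -log(Ka₂) = -log(5.57e-11) = 10.25.

pK_{a2} = 10.25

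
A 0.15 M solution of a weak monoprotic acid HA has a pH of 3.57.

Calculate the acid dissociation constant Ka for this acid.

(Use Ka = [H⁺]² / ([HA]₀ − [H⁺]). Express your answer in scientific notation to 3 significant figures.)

[H⁺] = 10^(−pH) = 10^(−3.57) = 2.692e-04 M. For HA ⇌ H⁺ + A⁻, Ka = [H⁺][A⁻]/[HA] = [H⁺]² / ([HA]₀ − [H⁺]) = (2.692e-04)² / (0.15 − 2.692e-04) = 4.84e-07.

K_a = 4.84e-07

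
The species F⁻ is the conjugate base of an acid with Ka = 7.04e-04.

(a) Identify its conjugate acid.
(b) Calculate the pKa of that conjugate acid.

(a) The conjugate acid is formed by adding one H⁺ to F⁻, giving HF. (b) pKa = -log(Ka) = -log(7.04e-04) = 3.15.

Conjugate acid: HF; pK_a = 3.15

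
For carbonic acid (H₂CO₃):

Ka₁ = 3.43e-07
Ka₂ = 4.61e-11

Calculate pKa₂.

pKa₂ = -log(Ka₂) = -log(4.61e-11) = 10.34.

pK_{a2} = 10.34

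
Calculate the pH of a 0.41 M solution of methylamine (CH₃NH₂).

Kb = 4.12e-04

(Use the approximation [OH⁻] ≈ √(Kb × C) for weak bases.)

[OH⁻] = √(Kb × C) = √(4.12e-04 × 0.41) = 1.2997e-02. pOH = 1.89, pH = 14 - pOH

pH = 12.11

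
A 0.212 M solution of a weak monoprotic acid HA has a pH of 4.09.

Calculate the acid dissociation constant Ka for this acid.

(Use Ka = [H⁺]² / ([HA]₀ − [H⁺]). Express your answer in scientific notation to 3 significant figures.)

[H⁺] = 10^(−pH) = 10^(−4.09) = 8.128e-05 M. For HA ⇌ H⁺ + A⁻, Ka = [H⁺][A⁻]/[HA] = [H⁺]² / ([HA]₀ − [H⁺]) = (8.128e-05)² / (0.212 − 8.128e-05) = 3.12e-08.

K_a = 3.12e-08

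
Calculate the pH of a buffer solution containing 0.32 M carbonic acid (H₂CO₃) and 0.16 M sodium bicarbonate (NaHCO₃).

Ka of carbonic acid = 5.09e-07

pKa = -log(5.09e-07) = 6.29. pH = pKa + log([A⁻]/[HA]) = 6.29 + log(0.16/0.32)

pH = 5.99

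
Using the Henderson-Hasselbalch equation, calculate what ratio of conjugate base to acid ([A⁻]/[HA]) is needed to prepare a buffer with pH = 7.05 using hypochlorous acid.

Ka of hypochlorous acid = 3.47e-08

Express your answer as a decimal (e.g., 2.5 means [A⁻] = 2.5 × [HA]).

pKa = -log(3.47e-08) = 7.4597. pH = pKa + log([A⁻]/[HA]), so log([A⁻]/[HA]) = pH − pKa = 7.05 − 7.4597 = -0.4097. [A⁻]/[HA] = 10^(-0.4097) = 0.389

[A⁻]/[HA] = 0.389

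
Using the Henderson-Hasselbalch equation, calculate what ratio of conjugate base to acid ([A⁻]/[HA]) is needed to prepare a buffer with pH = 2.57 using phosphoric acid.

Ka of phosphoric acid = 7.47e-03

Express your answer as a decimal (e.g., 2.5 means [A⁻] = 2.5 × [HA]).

pKa = -log(7.47e-03) = 2.1267. pH = pKa + log([A⁻]/[HA]), so log([A⁻]/[HA]) = pH − pKa = 2.57 − 2.1267 = 0.4433. [A⁻]/[HA] = 10^(0.4433) = 2.78

[A⁻]/[HA] = 2.78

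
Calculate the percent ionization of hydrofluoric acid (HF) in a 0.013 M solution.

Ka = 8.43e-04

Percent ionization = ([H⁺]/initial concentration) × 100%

Using Ka equilibrium: x² + Ka×x - Ka×C = 0. Solving: [H⁺] = 2.9157e-03. Percent = (2.9157e-03/0.013) × 100

Percent ionization = 22.4%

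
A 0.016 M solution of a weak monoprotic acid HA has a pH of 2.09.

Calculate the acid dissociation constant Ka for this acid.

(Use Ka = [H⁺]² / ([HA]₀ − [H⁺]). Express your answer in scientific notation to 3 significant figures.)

[H⁺] = 10^(−pH) = 10^(−2.09) = 8.128e-03 M. For HA ⇌ H⁺ + A⁻, Ka = [H⁺][A⁻]/[HA] = [H⁺]² / ([HA]₀ − [H⁺]) = (8.128e-03)² / (0.016 − 8.128e-03) = 8.39e-03.

K_a = 8.39e-03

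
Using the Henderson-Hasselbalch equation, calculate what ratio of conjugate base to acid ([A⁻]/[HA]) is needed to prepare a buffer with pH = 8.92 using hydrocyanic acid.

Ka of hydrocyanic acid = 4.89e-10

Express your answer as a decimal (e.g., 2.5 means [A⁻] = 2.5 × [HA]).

pKa = -log(4.89e-10) = 9.3107. pH = pKa + log([A⁻]/[HA]), so log([A⁻]/[HA]) = pH − pKa = 8.92 − 9.3107 = -0.3907. [A⁻]/[HA] = 10^(-0.3907) = 0.407

[A⁻]/[HA] = 0.407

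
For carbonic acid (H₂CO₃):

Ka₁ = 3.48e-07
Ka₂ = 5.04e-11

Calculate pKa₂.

pKa₂ = -log(Ka₂) = -log(5.04e-11) = 10.30.

pK_{a2} = 10.30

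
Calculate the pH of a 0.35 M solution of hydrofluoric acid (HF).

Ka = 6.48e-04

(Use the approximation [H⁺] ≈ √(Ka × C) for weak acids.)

[H⁺] = √(Ka × C) = √(6.48e-04 × 0.35) = 1.5060e-02. pH = -log(1.5060e-02)

pH = 1.82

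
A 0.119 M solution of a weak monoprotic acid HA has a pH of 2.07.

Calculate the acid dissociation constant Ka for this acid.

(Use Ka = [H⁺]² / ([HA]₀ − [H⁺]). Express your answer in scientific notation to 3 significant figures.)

[H⁺] = 10^(−pH) = 10^(−2.07) = 8.511e-03 M. For HA ⇌ H⁺ + A⁻, Ka = [H⁺][A⁻]/[HA] = [H⁺]² / ([HA]₀ − [H⁺]) = (8.511e-03)² / (0.119 − 8.511e-03) = 6.56e-04.

K_a = 6.56e-04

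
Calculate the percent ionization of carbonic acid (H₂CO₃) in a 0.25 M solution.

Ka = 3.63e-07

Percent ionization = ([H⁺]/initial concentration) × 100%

Using Ka equilibrium: x² + Ka×x - Ka×C = 0. Solving: [H⁺] = 3.0107e-04. Percent = (3.0107e-04/0.25) × 100

Percent ionization = 0.12%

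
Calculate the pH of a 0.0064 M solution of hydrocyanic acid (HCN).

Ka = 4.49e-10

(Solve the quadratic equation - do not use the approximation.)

x² + Ka×x - Ka×C = 0. Using quadratic formula: [H⁺] = 1.6949e-06

pH = 5.77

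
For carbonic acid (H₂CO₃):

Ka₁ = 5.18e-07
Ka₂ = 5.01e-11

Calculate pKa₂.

pKa₂ = -log(Ka₂) = -log(5.01e-11) = 10.30.

pK_{a2} = 10.30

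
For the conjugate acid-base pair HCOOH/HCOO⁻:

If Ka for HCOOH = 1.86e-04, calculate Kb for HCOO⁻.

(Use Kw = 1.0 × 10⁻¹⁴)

For a conjugate pair Ka × Kb = Kw, so Kb = Kw/Ka = 1.0 × 10⁻¹⁴ / 1.86e-04 = 5.38e-11.

K_b = 5.38e-11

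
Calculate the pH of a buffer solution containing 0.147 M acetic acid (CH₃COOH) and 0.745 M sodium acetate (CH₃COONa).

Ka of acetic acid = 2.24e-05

pKa = -log(2.24e-05) = 4.65. pH = pKa + log([A⁻]/[HA]) = 4.65 + log(0.745/0.147)

pH = 5.35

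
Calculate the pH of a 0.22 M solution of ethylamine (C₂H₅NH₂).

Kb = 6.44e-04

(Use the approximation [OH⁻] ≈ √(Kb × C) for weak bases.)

[OH⁻] = √(Kb × C) = √(6.44e-04 × 0.22) = 1.1903e-02. pOH = 1.92, pH = 14 - pOH

pH = 12.08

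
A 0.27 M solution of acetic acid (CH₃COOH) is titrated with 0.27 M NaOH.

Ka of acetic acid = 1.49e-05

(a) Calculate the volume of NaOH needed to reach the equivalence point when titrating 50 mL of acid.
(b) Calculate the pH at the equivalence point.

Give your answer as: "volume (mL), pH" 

moles acid = 0.27 × 50/1000 = 0.0135 mol; V_base = moles/0.27 × 1000 = 50.0 mL. At equivalence only the conjugate base is present: [A⁻] = 0.0135/0.100 = 1.3500e-01 M. Kb = Kw/Ka = 6.71e-10; [OH⁻] = √(Kb × [A⁻]) = 9.5186e-06; pOH = 5.02; pH = 14 - pOH = 8.98.

V = 50.0 mL, pH = 8.98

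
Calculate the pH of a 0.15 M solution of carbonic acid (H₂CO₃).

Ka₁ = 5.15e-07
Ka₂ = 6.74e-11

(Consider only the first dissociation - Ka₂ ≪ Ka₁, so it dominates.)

First dissociation dominates. From Ka₁ = [H⁺][HA⁻]/[H₂A], x² + Ka₁·x − Ka₁·C = 0 with C = 0.15 M and Ka₁ = 5.15e-07. Solving: [H⁺] = (−Ka₁ + √(Ka₁² + 4·Ka₁·C)) / 2 = 2.7768e-04 M. pH = -log(2.7768e-04) = 3.56.

pH = 3.56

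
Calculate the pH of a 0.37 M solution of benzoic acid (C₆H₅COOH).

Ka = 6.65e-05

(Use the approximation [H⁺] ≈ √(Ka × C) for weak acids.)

[H⁺] = √(Ka × C) = √(6.65e-05 × 0.37) = 4.9603e-03. pH = -log(4.9603e-03)

pH = 2.30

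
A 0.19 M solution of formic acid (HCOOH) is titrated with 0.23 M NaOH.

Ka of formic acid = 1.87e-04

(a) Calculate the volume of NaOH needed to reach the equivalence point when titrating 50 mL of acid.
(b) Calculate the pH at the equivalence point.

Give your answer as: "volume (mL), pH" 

moles acid = 0.19 × 50/1000 = 0.0095 mol; V_base = moles/0.23 × 1000 = 41.3 mL. At equivalence only the conjugate base is present: [A⁻] = 0.0095/0.091 = 1.0405e-01 M. Kb = Kw/Ka = 5.35e-11; [OH⁻] = √(Kb × [A⁻]) = 2.3588e-06; pOH = 5.63; pH = 14 - pOH = 8.37.

V = 41.3 mL, pH = 8.37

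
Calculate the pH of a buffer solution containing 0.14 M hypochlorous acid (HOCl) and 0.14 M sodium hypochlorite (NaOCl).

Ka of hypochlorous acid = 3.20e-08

pKa = -log(3.20e-08) = 7.49. pH = pKa + log([A⁻]/[HA]) = 7.49 + log(0.14/0.14)

pH = 7.49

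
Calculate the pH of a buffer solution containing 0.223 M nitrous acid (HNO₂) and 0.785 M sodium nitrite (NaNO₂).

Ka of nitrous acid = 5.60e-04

pKa = -log(5.60e-04) = 3.25. pH = pKa + log([A⁻]/[HA]) = 3.25 + log(0.785/0.223)

pH = 3.80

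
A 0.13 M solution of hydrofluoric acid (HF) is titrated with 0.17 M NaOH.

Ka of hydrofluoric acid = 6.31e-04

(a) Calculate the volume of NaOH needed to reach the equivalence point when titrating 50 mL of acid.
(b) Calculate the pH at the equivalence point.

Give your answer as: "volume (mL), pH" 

moles acid = 0.13 × 50/1000 = 0.0065 mol; V_base = moles/0.17 × 1000 = 38.2 mL. At equivalence only the conjugate base is present: [A⁻] = 0.0065/0.088 = 7.3667e-02 M. Kb = Kw/Ka = 1.58e-11; [OH⁻] = √(Kb × [A⁻]) = 1.0805e-06; pOH = 5.97; pH = 14 - pOH = 8.03.

V = 38.2 mL, pH = 8.03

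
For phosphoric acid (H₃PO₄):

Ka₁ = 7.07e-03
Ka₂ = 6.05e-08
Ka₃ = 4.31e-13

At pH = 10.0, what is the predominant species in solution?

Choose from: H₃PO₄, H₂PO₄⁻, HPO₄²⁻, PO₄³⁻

pKa₁ = 2.15, pKa₂ = 7.22, pKa₃ = 12.37. For a polyprotic acid the predominant species crosses at each pKa: below pKa_n the protonated form dominates, above it the deprotonated form does. At pH = 10.0, the predominant species is HPO₄²⁻.

HPO₄²⁻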